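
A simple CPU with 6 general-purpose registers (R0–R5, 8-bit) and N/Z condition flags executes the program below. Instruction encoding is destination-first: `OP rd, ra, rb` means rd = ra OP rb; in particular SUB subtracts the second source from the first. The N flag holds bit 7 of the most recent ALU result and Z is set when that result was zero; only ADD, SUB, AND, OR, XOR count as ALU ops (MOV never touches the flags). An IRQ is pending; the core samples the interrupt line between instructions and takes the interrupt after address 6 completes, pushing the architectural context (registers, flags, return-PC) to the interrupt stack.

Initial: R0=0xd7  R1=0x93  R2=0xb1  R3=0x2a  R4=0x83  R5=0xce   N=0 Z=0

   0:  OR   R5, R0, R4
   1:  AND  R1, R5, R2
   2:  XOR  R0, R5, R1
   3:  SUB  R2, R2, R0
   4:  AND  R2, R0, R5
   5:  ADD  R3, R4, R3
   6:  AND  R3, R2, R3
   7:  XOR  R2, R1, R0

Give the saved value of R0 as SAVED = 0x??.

SAVED = 0x46

after  0: R0=0xd7 R1=0x93 R2=0xb1 R3=0x2a R4=0x83 R5=0xd7  N=1 Z=0
after  1: R0=0xd7 R1=0x91 R2=0xb1 R3=0x2a R4=0x83 R5=0xd7  N=1 Z=0
after  2: R0=0x46 R1=0x91 R2=0xb1 R3=0x2a R4=0x83 R5=0xd7  N=0 Z=0
after  3: R0=0x46 R1=0x91 R2=0x6b R3=0x2a R4=0x83 R5=0xd7  N=0 Z=0
after  4: R0=0x46 R1=0x91 R2=0x46 R3=0x2a R4=0x83 R5=0xd7  N=0 Z=0
after  5: R0=0x46 R1=0x91 R2=0x46 R3=0xad R4=0x83 R5=0xd7  N=1 Z=0
after  6: R0=0x46 R1=0x91 R2=0x46 R3=0x04 R4=0x83 R5=0xd7  N=0 Z=0
-- IRQ taken; context saved, return-PC = 7 --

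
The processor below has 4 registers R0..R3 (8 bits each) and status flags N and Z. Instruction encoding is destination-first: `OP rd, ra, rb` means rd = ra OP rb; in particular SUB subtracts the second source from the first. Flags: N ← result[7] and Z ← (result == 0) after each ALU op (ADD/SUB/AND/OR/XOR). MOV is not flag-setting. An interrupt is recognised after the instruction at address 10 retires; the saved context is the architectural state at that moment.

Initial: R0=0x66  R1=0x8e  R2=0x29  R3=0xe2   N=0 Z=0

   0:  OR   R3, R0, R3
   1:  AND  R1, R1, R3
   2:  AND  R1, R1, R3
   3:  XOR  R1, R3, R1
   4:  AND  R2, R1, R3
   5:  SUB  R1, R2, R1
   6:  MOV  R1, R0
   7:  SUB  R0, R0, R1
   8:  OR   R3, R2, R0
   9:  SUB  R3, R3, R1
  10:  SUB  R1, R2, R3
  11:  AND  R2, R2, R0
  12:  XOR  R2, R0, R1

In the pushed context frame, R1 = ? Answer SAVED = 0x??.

after  0: R0=0x66 R1=0x8e R2=0x29 R3=0xe6  N=1 Z=0
after  1: R0=0x66 R1=0x86 R2=0x29 R3=0xe6  N=1 Z=0
after  2: R0=0x66 R1=0x86 R2=0x29 R3=0xe6  N=1 Z=0
after  3: R0=0x66 R1=0x60 R2=0x29 R3=0xe6  N=0 Z=0
after  4: R0=0x66 R1=0x60 R2=0x60 R3=0xe6  N=0 Z=0
after  5: R0=0x66 R1=0x00 R2=0x60 R3=0xe6  N=0 Z=1
after  6: R0=0x66 R1=0x66 R2=0x60 R3=0xe6  N=0 Z=1
after  7: R0=0x00 R1=0x66 R2=0x60 R3=0xe6  N=0 Z=1
after  8: R0=0x00 R1=0x66 R2=0x60 R3=0x60  N=0 Z=0
after  9: R0=0x00 R1=0x66 R2=0x60 R3=0xfa  N=1 Z=0
after 10: R0=0x00 R1=0x66 R2=0x60 R3=0xfa  N=0 Z=0
-- IRQ taken; context saved, return-PC = 11 --

SAVED = 0x66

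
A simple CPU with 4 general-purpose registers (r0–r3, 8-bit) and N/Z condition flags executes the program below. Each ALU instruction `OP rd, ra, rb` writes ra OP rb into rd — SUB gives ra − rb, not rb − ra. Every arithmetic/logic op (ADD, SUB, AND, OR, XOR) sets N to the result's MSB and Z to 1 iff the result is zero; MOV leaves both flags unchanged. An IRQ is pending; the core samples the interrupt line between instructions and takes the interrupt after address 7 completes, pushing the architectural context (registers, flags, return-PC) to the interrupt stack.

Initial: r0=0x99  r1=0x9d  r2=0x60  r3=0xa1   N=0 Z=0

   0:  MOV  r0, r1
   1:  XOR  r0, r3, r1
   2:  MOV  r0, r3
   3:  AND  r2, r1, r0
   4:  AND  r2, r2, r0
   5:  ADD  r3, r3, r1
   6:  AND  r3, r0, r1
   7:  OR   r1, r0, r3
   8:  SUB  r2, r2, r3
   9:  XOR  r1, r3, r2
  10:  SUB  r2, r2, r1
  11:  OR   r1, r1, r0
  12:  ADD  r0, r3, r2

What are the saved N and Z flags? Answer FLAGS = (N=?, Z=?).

FLAGS = (N=1, Z=0)

after  0: r0=0x9d r1=0x9d r2=0x60 r3=0xa1  N=0 Z=0
after  1: r0=0x3c r1=0x9d r2=0x60 r3=0xa1  N=0 Z=0
after  2: r0=0xa1 r1=0x9d r2=0x60 r3=0xa1  N=0 Z=0
after  3: r0=0xa1 r1=0x9d r2=0x81 r3=0xa1  N=1 Z=0
after  4: r0=0xa1 r1=0x9d r2=0x81 r3=0xa1  N=1 Z=0
after  5: r0=0xa1 r1=0x9d r2=0x81 r3=0x3e  N=0 Z=0
after  6: r0=0xa1 r1=0x9d r2=0x81 r3=0x81  N=1 Z=0
after  7: r0=0xa1 r1=0xa1 r2=0x81 r3=0x81  N=1 Z=0
-- IRQ taken; context saved, return-PC = 8 --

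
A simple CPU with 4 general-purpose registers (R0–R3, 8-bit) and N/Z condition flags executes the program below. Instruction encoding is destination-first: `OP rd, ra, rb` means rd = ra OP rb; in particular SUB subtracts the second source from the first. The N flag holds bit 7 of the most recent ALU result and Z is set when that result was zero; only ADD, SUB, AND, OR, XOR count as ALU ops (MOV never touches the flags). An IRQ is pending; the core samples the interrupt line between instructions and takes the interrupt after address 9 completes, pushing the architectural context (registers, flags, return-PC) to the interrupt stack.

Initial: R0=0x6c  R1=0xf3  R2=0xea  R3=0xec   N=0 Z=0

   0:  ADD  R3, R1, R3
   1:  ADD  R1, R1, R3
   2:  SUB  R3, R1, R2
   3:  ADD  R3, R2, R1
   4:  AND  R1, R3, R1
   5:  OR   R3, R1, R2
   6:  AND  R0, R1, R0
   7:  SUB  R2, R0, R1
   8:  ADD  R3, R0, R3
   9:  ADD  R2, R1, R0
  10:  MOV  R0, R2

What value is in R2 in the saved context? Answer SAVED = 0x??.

SAVED = 0x90

after  0: R0=0x6c R1=0xf3 R2=0xea R3=0xdf  N=1 Z=0
after  1: R0=0x6c R1=0xd2 R2=0xea R3=0xdf  N=1 Z=0
after  2: R0=0x6c R1=0xd2 R2=0xea R3=0xe8  N=1 Z=0
after  3: R0=0x6c R1=0xd2 R2=0xea R3=0xbc  N=1 Z=0
after  4: R0=0x6c R1=0x90 R2=0xea R3=0xbc  N=1 Z=0
after  5: R0=0x6c R1=0x90 R2=0xea R3=0xfa  N=1 Z=0
after  6: R0=0x00 R1=0x90 R2=0xea R3=0xfa  N=0 Z=1
after  7: R0=0x00 R1=0x90 R2=0x70 R3=0xfa  N=0 Z=0
after  8: R0=0x00 R1=0x90 R2=0x70 R3=0xfa  N=1 Z=0
after  9: R0=0x00 R1=0x90 R2=0x90 R3=0xfa  N=1 Z=0
-- IRQ taken; context saved, return-PC = 10 --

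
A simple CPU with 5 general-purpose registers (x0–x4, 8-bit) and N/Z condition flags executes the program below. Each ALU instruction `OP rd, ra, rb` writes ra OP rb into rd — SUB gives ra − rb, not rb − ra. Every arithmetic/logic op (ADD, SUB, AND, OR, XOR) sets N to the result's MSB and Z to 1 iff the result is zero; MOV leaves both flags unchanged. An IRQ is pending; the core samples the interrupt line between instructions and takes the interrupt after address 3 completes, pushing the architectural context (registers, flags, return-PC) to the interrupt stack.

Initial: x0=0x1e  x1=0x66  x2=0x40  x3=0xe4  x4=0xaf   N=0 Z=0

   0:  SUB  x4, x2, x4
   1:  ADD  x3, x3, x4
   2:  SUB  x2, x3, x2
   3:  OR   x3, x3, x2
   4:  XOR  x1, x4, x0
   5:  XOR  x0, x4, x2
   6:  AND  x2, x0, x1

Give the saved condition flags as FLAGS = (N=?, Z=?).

FLAGS = (N=0, Z=0)

after  0: x0=0x1e x1=0x66 x2=0x40 x3=0xe4 x4=0x91  N=1 Z=0
after  1: x0=0x1e x1=0x66 x2=0x40 x3=0x75 x4=0x91  N=0 Z=0
after  2: x0=0x1e x1=0x66 x2=0x35 x3=0x75 x4=0x91  N=0 Z=0
after  3: x0=0x1e x1=0x66 x2=0x35 x3=0x75 x4=0x91  N=0 Z=0
-- IRQ taken; context saved, return-PC = 4 --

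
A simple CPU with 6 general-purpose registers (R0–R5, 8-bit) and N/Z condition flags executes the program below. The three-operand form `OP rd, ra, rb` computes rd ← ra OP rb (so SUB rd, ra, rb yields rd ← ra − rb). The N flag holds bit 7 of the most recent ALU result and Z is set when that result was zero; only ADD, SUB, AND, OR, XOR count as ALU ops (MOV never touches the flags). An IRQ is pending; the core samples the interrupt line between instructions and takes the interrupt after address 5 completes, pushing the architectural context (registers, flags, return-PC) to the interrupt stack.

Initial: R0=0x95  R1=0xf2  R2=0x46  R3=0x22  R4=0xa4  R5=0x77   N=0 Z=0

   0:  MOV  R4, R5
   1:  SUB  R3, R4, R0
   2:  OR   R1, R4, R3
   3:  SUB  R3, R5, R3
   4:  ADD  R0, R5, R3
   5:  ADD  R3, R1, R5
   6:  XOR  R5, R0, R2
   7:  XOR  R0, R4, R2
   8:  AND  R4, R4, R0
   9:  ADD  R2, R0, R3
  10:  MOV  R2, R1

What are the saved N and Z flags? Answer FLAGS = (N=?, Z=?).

after  0: R0=0x95 R1=0xf2 R2=0x46 R3=0x22 R4=0x77 R5=0x77  N=0 Z=0
after  1: R0=0x95 R1=0xf2 R2=0x46 R3=0xe2 R4=0x77 R5=0x77  N=1 Z=0
after  2: R0=0x95 R1=0xf7 R2=0x46 R3=0xe2 R4=0x77 R5=0x77  N=1 Z=0
after  3: R0=0x95 R1=0xf7 R2=0x46 R3=0x95 R4=0x77 R5=0x77  N=1 Z=0
after  4: R0=0x0c R1=0xf7 R2=0x46 R3=0x95 R4=0x77 R5=0x77  N=0 Z=0
after  5: R0=0x0c R1=0xf7 R2=0x46 R3=0x6e R4=0x77 R5=0x77  N=0 Z=0
-- IRQ taken; context saved, return-PC = 6 --

FLAGS = (N=0, Z=0)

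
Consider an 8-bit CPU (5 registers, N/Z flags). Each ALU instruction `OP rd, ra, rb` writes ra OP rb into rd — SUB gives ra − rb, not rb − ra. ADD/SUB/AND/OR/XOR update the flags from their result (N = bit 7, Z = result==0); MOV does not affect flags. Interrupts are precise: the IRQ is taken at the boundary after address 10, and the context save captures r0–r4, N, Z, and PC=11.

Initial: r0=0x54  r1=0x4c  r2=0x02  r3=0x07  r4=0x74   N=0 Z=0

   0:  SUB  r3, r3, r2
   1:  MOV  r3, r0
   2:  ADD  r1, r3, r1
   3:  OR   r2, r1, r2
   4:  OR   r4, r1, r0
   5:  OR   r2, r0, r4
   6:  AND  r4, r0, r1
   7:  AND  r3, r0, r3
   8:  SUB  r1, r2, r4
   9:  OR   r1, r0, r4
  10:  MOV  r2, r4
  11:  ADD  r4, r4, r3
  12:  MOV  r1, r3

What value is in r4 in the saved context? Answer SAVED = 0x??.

SAVED = 0x00

after  0: r0=0x54 r1=0x4c r2=0x02 r3=0x05 r4=0x74  N=0 Z=0
after  1: r0=0x54 r1=0x4c r2=0x02 r3=0x54 r4=0x74  N=0 Z=0
after  2: r0=0x54 r1=0xa0 r2=0x02 r3=0x54 r4=0x74  N=1 Z=0
after  3: r0=0x54 r1=0xa0 r2=0xa2 r3=0x54 r4=0x74  N=1 Z=0
after  4: r0=0x54 r1=0xa0 r2=0xa2 r3=0x54 r4=0xf4  N=1 Z=0
after  5: r0=0x54 r1=0xa0 r2=0xf4 r3=0x54 r4=0xf4  N=1 Z=0
after  6: r0=0x54 r1=0xa0 r2=0xf4 r3=0x54 r4=0x00  N=0 Z=1
after  7: r0=0x54 r1=0xa0 r2=0xf4 r3=0x54 r4=0x00  N=0 Z=0
after  8: r0=0x54 r1=0xf4 r2=0xf4 r3=0x54 r4=0x00  N=1 Z=0
after  9: r0=0x54 r1=0x54 r2=0xf4 r3=0x54 r4=0x00  N=0 Z=0
after 10: r0=0x54 r1=0x54 r2=0x00 r3=0x54 r4=0x00  N=0 Z=0
-- IRQ taken; context saved, return-PC = 11 --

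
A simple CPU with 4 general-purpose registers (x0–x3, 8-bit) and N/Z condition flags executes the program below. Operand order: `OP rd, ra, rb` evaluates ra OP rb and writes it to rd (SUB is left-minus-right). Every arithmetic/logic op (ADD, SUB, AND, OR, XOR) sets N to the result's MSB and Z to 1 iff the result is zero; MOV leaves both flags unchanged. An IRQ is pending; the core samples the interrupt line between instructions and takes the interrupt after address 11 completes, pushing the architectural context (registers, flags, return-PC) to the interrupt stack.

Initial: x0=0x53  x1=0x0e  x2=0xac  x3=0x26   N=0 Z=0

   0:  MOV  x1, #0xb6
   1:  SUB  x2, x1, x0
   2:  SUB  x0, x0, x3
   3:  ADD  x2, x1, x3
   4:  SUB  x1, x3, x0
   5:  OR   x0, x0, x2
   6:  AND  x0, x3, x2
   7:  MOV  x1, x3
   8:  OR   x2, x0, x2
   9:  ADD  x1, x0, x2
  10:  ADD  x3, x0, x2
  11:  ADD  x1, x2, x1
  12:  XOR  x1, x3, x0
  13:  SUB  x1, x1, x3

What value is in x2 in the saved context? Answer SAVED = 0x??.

SAVED = 0xdc

after  0: x0=0x53 x1=0xb6 x2=0xac x3=0x26  N=0 Z=0
after  1: x0=0x53 x1=0xb6 x2=0x63 x3=0x26  N=0 Z=0
after  2: x0=0x2d x1=0xb6 x2=0x63 x3=0x26  N=0 Z=0
after  3: x0=0x2d x1=0xb6 x2=0xdc x3=0x26  N=1 Z=0
after  4: x0=0x2d x1=0xf9 x2=0xdc x3=0x26  N=1 Z=0
after  5: x0=0xfd x1=0xf9 x2=0xdc x3=0x26  N=1 Z=0
after  6: x0=0x04 x1=0xf9 x2=0xdc x3=0x26  N=0 Z=0
after  7: x0=0x04 x1=0x26 x2=0xdc x3=0x26  N=0 Z=0
after  8: x0=0x04 x1=0x26 x2=0xdc x3=0x26  N=1 Z=0
after  9: x0=0x04 x1=0xe0 x2=0xdc x3=0x26  N=1 Z=0
after 10: x0=0x04 x1=0xe0 x2=0xdc x3=0xe0  N=1 Z=0
after 11: x0=0x04 x1=0xbc x2=0xdc x3=0xe0  N=1 Z=0
-- IRQ taken; context saved, return-PC = 12 --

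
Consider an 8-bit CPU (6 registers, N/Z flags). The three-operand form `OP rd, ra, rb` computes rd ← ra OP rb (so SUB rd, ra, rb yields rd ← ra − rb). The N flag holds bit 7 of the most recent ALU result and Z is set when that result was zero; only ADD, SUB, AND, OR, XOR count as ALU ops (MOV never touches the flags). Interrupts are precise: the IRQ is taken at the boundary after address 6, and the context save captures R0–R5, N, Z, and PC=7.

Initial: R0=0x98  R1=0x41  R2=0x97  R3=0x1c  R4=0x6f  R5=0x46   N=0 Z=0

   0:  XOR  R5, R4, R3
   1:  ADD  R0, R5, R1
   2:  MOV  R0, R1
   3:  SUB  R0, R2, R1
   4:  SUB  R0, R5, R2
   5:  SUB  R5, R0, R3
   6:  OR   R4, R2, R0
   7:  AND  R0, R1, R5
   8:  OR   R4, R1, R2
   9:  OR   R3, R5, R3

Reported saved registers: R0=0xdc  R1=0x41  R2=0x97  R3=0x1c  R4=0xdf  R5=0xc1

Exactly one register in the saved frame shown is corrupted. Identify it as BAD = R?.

BAD = R5

after  0: R0=0x98 R1=0x41 R2=0x97 R3=0x1c R4=0x6f R5=0x73  N=0 Z=0
after  1: R0=0xb4 R1=0x41 R2=0x97 R3=0x1c R4=0x6f R5=0x73  N=1 Z=0
after  2: R0=0x41 R1=0x41 R2=0x97 R3=0x1c R4=0x6f R5=0x73  N=1 Z=0
after  3: R0=0x56 R1=0x41 R2=0x97 R3=0x1c R4=0x6f R5=0x73  N=0 Z=0
after  4: R0=0xdc R1=0x41 R2=0x97 R3=0x1c R4=0x6f R5=0x73  N=1 Z=0
after  5: R0=0xdc R1=0x41 R2=0x97 R3=0x1c R4=0x6f R5=0xc0  N=1 Z=0
after  6: R0=0xdc R1=0x41 R2=0x97 R3=0x1c R4=0xdf R5=0xc0  N=1 Z=0
-- IRQ taken; context saved, return-PC = 7 --
mismatch: R5: reported 0xc1 vs actual 0xc0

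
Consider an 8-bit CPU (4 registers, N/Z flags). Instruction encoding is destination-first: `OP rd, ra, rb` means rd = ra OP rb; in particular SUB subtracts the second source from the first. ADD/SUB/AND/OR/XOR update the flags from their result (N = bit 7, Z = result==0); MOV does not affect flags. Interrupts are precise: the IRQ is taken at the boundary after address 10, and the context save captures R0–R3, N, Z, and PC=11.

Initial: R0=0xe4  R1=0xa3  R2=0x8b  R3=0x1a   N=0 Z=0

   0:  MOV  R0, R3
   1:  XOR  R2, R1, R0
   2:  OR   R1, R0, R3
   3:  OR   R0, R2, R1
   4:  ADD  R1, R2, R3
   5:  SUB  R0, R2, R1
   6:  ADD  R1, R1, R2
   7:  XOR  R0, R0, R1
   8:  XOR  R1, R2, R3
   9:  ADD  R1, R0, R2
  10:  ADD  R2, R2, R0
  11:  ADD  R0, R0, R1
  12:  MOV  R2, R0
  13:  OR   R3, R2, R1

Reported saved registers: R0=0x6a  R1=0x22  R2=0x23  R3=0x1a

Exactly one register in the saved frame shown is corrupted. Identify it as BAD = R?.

BAD = R1

after  0: R0=0x1a R1=0xa3 R2=0x8b R3=0x1a  N=0 Z=0
after  1: R0=0x1a R1=0xa3 R2=0xb9 R3=0x1a  N=1 Z=0
after  2: R0=0x1a R1=0x1a R2=0xb9 R3=0x1a  N=0 Z=0
after  3: R0=0xbb R1=0x1a R2=0xb9 R3=0x1a  N=1 Z=0
after  4: R0=0xbb R1=0xd3 R2=0xb9 R3=0x1a  N=1 Z=0
after  5: R0=0xe6 R1=0xd3 R2=0xb9 R3=0x1a  N=1 Z=0
after  6: R0=0xe6 R1=0x8c R2=0xb9 R3=0x1a  N=1 Z=0
after  7: R0=0x6a R1=0x8c R2=0xb9 R3=0x1a  N=0 Z=0
after  8: R0=0x6a R1=0xa3 R2=0xb9 R3=0x1a  N=1 Z=0
after  9: R0=0x6a R1=0x23 R2=0xb9 R3=0x1a  N=0 Z=0
after 10: R0=0x6a R1=0x23 R2=0x23 R3=0x1a  N=0 Z=0
-- IRQ taken; context saved, return-PC = 11 --
mismatch: R1: reported 0x22 vs actual 0x23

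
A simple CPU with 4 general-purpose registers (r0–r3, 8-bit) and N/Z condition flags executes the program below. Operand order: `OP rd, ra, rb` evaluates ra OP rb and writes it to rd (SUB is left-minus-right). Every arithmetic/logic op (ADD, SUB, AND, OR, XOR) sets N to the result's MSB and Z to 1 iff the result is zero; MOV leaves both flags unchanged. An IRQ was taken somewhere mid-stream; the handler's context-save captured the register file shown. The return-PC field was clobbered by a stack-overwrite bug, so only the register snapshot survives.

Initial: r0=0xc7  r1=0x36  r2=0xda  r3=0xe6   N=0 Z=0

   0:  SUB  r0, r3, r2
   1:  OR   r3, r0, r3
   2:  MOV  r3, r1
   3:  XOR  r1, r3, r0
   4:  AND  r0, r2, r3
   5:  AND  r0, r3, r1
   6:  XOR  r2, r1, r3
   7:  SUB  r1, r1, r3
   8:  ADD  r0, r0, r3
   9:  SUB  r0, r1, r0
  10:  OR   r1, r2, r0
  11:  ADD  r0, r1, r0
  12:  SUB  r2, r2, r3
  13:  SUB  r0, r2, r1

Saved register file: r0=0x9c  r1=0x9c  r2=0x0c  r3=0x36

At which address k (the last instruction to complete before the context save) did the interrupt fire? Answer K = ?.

after  0: r0=0x0c r1=0x36 r2=0xda r3=0xe6  N=0 Z=0
after  1: r0=0x0c r1=0x36 r2=0xda r3=0xee  N=1 Z=0
after  2: r0=0x0c r1=0x36 r2=0xda r3=0x36  N=1 Z=0
after  3: r0=0x0c r1=0x3a r2=0xda r3=0x36  N=0 Z=0
after  4: r0=0x12 r1=0x3a r2=0xda r3=0x36  N=0 Z=0
after  5: r0=0x32 r1=0x3a r2=0xda r3=0x36  N=0 Z=0
after  6: r0=0x32 r1=0x3a r2=0x0c r3=0x36  N=0 Z=0
after  7: r0=0x32 r1=0x04 r2=0x0c r3=0x36  N=0 Z=0
after  8: r0=0x68 r1=0x04 r2=0x0c r3=0x36  N=0 Z=0
after  9: r0=0x9c r1=0x04 r2=0x0c r3=0x36  N=1 Z=0
after 10: r0=0x9c r1=0x9c r2=0x0c r3=0x36  N=1 Z=0
-- IRQ taken; context saved, return-PC = 11 --

K = 10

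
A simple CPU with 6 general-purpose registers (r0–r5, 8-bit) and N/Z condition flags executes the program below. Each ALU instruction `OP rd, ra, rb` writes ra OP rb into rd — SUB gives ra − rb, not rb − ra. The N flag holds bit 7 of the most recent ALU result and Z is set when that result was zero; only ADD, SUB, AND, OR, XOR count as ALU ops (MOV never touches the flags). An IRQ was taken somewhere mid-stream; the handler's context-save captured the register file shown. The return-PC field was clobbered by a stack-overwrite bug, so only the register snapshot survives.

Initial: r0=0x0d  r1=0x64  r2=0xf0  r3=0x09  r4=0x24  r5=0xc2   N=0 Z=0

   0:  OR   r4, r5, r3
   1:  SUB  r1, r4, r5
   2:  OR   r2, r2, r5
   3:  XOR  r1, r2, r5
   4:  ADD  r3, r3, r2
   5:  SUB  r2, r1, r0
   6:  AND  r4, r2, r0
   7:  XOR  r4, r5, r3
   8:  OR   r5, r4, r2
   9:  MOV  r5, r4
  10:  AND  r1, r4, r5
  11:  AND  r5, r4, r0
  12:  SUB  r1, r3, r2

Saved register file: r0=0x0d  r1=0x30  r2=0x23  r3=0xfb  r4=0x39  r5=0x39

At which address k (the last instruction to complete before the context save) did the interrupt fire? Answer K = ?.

after  0: r0=0x0d r1=0x64 r2=0xf0 r3=0x09 r4=0xcb r5=0xc2  N=1 Z=0
after  1: r0=0x0d r1=0x09 r2=0xf0 r3=0x09 r4=0xcb r5=0xc2  N=0 Z=0
after  2: r0=0x0d r1=0x09 r2=0xf2 r3=0x09 r4=0xcb r5=0xc2  N=1 Z=0
after  3: r0=0x0d r1=0x30 r2=0xf2 r3=0x09 r4=0xcb r5=0xc2  N=0 Z=0
after  4: r0=0x0d r1=0x30 r2=0xf2 r3=0xfb r4=0xcb r5=0xc2  N=1 Z=0
after  5: r0=0x0d r1=0x30 r2=0x23 r3=0xfb r4=0xcb r5=0xc2  N=0 Z=0
after  6: r0=0x0d r1=0x30 r2=0x23 r3=0xfb r4=0x01 r5=0xc2  N=0 Z=0
after  7: r0=0x0d r1=0x30 r2=0x23 r3=0xfb r4=0x39 r5=0xc2  N=0 Z=0
after  8: r0=0x0d r1=0x30 r2=0x23 r3=0xfb r4=0x39 r5=0x3b  N=0 Z=0
after  9: r0=0x0d r1=0x30 r2=0x23 r3=0xfb r4=0x39 r5=0x39  N=0 Z=0
-- IRQ taken; context saved, return-PC = 10 --

K = 9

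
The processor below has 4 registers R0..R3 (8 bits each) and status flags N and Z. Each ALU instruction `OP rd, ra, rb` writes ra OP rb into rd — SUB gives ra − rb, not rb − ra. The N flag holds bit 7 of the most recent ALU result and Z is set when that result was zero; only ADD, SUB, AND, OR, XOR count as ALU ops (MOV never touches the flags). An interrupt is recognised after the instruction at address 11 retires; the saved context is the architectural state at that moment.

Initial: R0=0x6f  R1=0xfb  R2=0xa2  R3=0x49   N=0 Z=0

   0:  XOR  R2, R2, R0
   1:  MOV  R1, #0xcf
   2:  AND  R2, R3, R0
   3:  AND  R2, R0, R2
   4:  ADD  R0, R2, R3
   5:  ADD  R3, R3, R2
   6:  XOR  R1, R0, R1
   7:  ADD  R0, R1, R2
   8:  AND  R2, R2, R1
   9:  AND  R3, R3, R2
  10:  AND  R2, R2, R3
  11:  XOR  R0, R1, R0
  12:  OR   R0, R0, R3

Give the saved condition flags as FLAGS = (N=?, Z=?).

after  0: R0=0x6f R1=0xfb R2=0xcd R3=0x49  N=1 Z=0
after  1: R0=0x6f R1=0xcf R2=0xcd R3=0x49  N=1 Z=0
after  2: R0=0x6f R1=0xcf R2=0x49 R3=0x49  N=0 Z=0
after  3: R0=0x6f R1=0xcf R2=0x49 R3=0x49  N=0 Z=0
after  4: R0=0x92 R1=0xcf R2=0x49 R3=0x49  N=1 Z=0
after  5: R0=0x92 R1=0xcf R2=0x49 R3=0x92  N=1 Z=0
after  6: R0=0x92 R1=0x5d R2=0x49 R3=0x92  N=0 Z=0
after  7: R0=0xa6 R1=0x5d R2=0x49 R3=0x92  N=1 Z=0
after  8: R0=0xa6 R1=0x5d R2=0x49 R3=0x92  N=0 Z=0
after  9: R0=0xa6 R1=0x5d R2=0x49 R3=0x00  N=0 Z=1
after 10: R0=0xa6 R1=0x5d R2=0x00 R3=0x00  N=0 Z=1
after 11: R0=0xfb R1=0x5d R2=0x00 R3=0x00  N=1 Z=0
-- IRQ taken; context saved, return-PC = 12 --

FLAGS = (N=1, Z=0)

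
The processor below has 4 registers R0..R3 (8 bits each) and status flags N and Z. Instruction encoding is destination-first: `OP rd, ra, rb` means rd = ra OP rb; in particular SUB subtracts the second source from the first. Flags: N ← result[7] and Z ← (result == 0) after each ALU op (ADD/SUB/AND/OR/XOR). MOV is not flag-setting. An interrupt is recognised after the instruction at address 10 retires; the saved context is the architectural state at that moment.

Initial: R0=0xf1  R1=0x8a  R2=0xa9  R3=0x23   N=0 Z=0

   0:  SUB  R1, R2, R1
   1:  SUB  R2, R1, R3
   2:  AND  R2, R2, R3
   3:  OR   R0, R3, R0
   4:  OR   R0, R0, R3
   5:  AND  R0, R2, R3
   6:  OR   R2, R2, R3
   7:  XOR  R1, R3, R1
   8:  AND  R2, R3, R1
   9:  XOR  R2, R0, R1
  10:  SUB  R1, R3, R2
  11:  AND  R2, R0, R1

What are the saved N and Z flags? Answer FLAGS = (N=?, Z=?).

FLAGS = (N=0, Z=0)

after  0: R0=0xf1 R1=0x1f R2=0xa9 R3=0x23  N=0 Z=0
after  1: R0=0xf1 R1=0x1f R2=0xfc R3=0x23  N=1 Z=0
after  2: R0=0xf1 R1=0x1f R2=0x20 R3=0x23  N=0 Z=0
after  3: R0=0xf3 R1=0x1f R2=0x20 R3=0x23  N=1 Z=0
after  4: R0=0xf3 R1=0x1f R2=0x20 R3=0x23  N=1 Z=0
after  5: R0=0x20 R1=0x1f R2=0x20 R3=0x23  N=0 Z=0
after  6: R0=0x20 R1=0x1f R2=0x23 R3=0x23  N=0 Z=0
after  7: R0=0x20 R1=0x3c R2=0x23 R3=0x23  N=0 Z=0
after  8: R0=0x20 R1=0x3c R2=0x20 R3=0x23  N=0 Z=0
after  9: R0=0x20 R1=0x3c R2=0x1c R3=0x23  N=0 Z=0
after 10: R0=0x20 R1=0x07 R2=0x1c R3=0x23  N=0 Z=0
-- IRQ taken; context saved, return-PC = 11 --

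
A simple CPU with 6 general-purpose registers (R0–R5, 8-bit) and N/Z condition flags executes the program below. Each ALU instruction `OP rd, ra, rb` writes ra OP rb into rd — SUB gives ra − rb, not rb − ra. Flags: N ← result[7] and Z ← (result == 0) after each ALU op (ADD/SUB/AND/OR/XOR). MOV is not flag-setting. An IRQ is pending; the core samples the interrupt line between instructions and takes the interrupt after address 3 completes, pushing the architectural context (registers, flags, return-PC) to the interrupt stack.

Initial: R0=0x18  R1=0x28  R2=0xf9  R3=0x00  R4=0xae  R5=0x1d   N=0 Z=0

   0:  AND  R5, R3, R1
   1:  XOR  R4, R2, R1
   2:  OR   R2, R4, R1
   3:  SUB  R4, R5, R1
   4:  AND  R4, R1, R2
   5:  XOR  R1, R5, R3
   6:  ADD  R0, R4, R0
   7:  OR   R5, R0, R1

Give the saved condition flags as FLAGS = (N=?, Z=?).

FLAGS = (N=1, Z=0)

after  0: R0=0x18 R1=0x28 R2=0xf9 R3=0x00 R4=0xae R5=0x00  N=0 Z=1
after  1: R0=0x18 R1=0x28 R2=0xf9 R3=0x00 R4=0xd1 R5=0x00  N=1 Z=0
after  2: R0=0x18 R1=0x28 R2=0xf9 R3=0x00 R4=0xd1 R5=0x00  N=1 Z=0
after  3: R0=0x18 R1=0x28 R2=0xf9 R3=0x00 R4=0xd8 R5=0x00  N=1 Z=0
-- IRQ taken; context saved, return-PC = 4 --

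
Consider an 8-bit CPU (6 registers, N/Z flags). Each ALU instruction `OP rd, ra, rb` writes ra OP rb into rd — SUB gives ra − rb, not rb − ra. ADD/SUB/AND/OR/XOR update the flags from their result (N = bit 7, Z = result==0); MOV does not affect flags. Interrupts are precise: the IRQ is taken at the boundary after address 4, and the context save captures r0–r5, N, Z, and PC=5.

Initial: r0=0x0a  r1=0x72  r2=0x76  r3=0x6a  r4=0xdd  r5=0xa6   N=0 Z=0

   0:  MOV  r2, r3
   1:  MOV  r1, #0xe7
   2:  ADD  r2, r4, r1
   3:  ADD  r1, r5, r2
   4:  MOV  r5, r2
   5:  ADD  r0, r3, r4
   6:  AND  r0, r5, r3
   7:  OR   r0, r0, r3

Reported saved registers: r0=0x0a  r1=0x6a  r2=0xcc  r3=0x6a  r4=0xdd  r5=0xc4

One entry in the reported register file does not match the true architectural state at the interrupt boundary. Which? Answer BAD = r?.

after  0: r0=0x0a r1=0x72 r2=0x6a r3=0x6a r4=0xdd r5=0xa6  N=0 Z=0
after  1: r0=0x0a r1=0xe7 r2=0x6a r3=0x6a r4=0xdd r5=0xa6  N=0 Z=0
after  2: r0=0x0a r1=0xe7 r2=0xc4 r3=0x6a r4=0xdd r5=0xa6  N=1 Z=0
after  3: r0=0x0a r1=0x6a r2=0xc4 r3=0x6a r4=0xdd r5=0xa6  N=0 Z=0
after  4: r0=0x0a r1=0x6a r2=0xc4 r3=0x6a r4=0xdd r5=0xc4  N=0 Z=0
-- IRQ taken; context saved, return-PC = 5 --
mismatch: r2: reported 0xcc vs actual 0xc4

BAD = r2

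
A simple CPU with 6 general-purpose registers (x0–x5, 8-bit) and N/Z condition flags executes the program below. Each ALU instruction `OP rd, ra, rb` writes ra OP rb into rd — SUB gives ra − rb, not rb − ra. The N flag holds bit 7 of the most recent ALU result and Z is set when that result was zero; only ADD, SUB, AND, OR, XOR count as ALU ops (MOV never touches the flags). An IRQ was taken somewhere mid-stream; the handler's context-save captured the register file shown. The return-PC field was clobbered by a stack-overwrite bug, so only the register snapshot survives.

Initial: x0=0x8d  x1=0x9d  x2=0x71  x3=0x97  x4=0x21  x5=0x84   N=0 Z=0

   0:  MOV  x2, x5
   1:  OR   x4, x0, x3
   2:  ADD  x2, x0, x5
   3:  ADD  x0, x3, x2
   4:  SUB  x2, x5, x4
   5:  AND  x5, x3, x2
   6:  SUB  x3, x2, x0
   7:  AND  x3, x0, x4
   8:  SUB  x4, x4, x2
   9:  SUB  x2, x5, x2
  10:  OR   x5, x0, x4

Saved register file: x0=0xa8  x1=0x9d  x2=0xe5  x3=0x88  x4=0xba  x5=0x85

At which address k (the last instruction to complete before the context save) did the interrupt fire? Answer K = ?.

after  0: x0=0x8d x1=0x9d x2=0x84 x3=0x97 x4=0x21 x5=0x84  N=0 Z=0
after  1: x0=0x8d x1=0x9d x2=0x84 x3=0x97 x4=0x9f x5=0x84  N=1 Z=0
after  2: x0=0x8d x1=0x9d x2=0x11 x3=0x97 x4=0x9f x5=0x84  N=0 Z=0
after  3: x0=0xa8 x1=0x9d x2=0x11 x3=0x97 x4=0x9f x5=0x84  N=1 Z=0
after  4: x0=0xa8 x1=0x9d x2=0xe5 x3=0x97 x4=0x9f x5=0x84  N=1 Z=0
after  5: x0=0xa8 x1=0x9d x2=0xe5 x3=0x97 x4=0x9f x5=0x85  N=1 Z=0
after  6: x0=0xa8 x1=0x9d x2=0xe5 x3=0x3d x4=0x9f x5=0x85  N=0 Z=0
after  7: x0=0xa8 x1=0x9d x2=0xe5 x3=0x88 x4=0x9f x5=0x85  N=1 Z=0
after  8: x0=0xa8 x1=0x9d x2=0xe5 x3=0x88 x4=0xba x5=0x85  N=1 Z=0
-- IRQ taken; context saved, return-PC = 9 --

K = 8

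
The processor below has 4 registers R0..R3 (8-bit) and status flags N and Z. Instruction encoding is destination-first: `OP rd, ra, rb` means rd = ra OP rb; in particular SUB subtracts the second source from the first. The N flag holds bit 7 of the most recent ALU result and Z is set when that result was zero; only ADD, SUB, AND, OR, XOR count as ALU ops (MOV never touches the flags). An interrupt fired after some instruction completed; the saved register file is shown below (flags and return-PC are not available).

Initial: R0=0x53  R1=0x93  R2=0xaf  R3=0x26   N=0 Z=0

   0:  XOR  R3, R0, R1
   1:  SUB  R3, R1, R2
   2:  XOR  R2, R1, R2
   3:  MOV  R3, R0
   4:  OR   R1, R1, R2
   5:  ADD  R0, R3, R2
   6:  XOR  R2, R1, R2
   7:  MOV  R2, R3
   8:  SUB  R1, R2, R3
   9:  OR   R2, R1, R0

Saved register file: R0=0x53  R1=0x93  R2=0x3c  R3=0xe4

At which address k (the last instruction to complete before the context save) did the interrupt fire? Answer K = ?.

K = 2

after  0: R0=0x53 R1=0x93 R2=0xaf R3=0xc0  N=1 Z=0
after  1: R0=0x53 R1=0x93 R2=0xaf R3=0xe4  N=1 Z=0
after  2: R0=0x53 R1=0x93 R2=0x3c R3=0xe4  N=0 Z=0
-- IRQ taken; context saved, return-PC = 3 --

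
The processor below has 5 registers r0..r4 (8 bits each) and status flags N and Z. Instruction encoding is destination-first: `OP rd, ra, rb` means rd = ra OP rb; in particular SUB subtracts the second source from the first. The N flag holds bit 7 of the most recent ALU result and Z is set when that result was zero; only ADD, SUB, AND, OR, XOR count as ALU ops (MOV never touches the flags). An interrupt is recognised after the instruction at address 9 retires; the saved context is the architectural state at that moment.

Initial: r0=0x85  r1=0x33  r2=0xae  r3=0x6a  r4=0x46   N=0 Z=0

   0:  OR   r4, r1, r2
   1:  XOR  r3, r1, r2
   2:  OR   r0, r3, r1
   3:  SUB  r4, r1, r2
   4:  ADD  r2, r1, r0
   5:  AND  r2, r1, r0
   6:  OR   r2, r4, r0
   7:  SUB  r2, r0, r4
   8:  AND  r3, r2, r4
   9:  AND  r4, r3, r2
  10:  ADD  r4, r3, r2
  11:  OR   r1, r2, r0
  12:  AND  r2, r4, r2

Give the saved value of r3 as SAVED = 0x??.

after  0: r0=0x85 r1=0x33 r2=0xae r3=0x6a r4=0xbf  N=1 Z=0
after  1: r0=0x85 r1=0x33 r2=0xae r3=0x9d r4=0xbf  N=1 Z=0
after  2: r0=0xbf r1=0x33 r2=0xae r3=0x9d r4=0xbf  N=1 Z=0
after  3: r0=0xbf r1=0x33 r2=0xae r3=0x9d r4=0x85  N=1 Z=0
after  4: r0=0xbf r1=0x33 r2=0xf2 r3=0x9d r4=0x85  N=1 Z=0
after  5: r0=0xbf r1=0x33 r2=0x33 r3=0x9d r4=0x85  N=0 Z=0
after  6: r0=0xbf r1=0x33 r2=0xbf r3=0x9d r4=0x85  N=1 Z=0
after  7: r0=0xbf r1=0x33 r2=0x3a r3=0x9d r4=0x85  N=0 Z=0
after  8: r0=0xbf r1=0x33 r2=0x3a r3=0x00 r4=0x85  N=0 Z=1
after  9: r0=0xbf r1=0x33 r2=0x3a r3=0x00 r4=0x00  N=0 Z=1
-- IRQ taken; context saved, return-PC = 10 --

SAVED = 0x00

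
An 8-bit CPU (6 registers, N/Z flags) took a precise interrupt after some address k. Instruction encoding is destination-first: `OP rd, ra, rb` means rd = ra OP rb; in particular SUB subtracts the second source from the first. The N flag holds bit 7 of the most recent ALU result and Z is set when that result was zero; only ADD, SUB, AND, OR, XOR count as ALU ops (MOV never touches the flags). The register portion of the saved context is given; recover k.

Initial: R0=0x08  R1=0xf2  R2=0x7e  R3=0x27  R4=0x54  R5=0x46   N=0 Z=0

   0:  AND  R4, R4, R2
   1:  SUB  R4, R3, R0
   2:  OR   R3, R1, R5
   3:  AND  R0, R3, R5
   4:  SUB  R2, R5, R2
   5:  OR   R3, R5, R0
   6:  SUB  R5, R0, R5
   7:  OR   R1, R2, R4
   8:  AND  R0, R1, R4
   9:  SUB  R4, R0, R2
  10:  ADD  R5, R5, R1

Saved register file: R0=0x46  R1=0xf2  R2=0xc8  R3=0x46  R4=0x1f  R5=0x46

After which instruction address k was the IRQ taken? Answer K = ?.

after  0: R0=0x08 R1=0xf2 R2=0x7e R3=0x27 R4=0x54 R5=0x46  N=0 Z=0
after  1: R0=0x08 R1=0xf2 R2=0x7e R3=0x27 R4=0x1f R5=0x46  N=0 Z=0
after  2: R0=0x08 R1=0xf2 R2=0x7e R3=0xf6 R4=0x1f R5=0x46  N=1 Z=0
after  3: R0=0x46 R1=0xf2 R2=0x7e R3=0xf6 R4=0x1f R5=0x46  N=0 Z=0
after  4: R0=0x46 R1=0xf2 R2=0xc8 R3=0xf6 R4=0x1f R5=0x46  N=1 Z=0
after  5: R0=0x46 R1=0xf2 R2=0xc8 R3=0x46 R4=0x1f R5=0x46  N=0 Z=0
-- IRQ taken; context saved, return-PC = 6 --

K = 5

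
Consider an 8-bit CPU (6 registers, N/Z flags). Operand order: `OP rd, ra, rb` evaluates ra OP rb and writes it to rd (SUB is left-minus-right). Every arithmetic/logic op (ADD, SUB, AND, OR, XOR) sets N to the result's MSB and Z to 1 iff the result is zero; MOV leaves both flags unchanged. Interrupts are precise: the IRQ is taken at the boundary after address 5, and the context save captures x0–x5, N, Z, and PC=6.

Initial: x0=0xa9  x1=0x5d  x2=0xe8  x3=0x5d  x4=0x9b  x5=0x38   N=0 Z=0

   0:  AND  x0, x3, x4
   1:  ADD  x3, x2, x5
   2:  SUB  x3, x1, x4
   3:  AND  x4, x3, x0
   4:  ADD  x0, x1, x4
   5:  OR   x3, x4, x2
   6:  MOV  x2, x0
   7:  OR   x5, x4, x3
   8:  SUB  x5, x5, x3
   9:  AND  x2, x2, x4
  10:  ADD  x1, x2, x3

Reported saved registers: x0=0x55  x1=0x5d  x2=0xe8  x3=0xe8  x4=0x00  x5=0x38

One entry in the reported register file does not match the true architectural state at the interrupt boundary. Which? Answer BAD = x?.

after  0: x0=0x19 x1=0x5d x2=0xe8 x3=0x5d x4=0x9b x5=0x38  N=0 Z=0
after  1: x0=0x19 x1=0x5d x2=0xe8 x3=0x20 x4=0x9b x5=0x38  N=0 Z=0
after  2: x0=0x19 x1=0x5d x2=0xe8 x3=0xc2 x4=0x9b x5=0x38  N=1 Z=0
after  3: x0=0x19 x1=0x5d x2=0xe8 x3=0xc2 x4=0x00 x5=0x38  N=0 Z=1
after  4: x0=0x5d x1=0x5d x2=0xe8 x3=0xc2 x4=0x00 x5=0x38  N=0 Z=0
after  5: x0=0x5d x1=0x5d x2=0xe8 x3=0xe8 x4=0x00 x5=0x38  N=1 Z=0
-- IRQ taken; context saved, return-PC = 6 --
mismatch: x0: reported 0x55 vs actual 0x5d

BAD = x0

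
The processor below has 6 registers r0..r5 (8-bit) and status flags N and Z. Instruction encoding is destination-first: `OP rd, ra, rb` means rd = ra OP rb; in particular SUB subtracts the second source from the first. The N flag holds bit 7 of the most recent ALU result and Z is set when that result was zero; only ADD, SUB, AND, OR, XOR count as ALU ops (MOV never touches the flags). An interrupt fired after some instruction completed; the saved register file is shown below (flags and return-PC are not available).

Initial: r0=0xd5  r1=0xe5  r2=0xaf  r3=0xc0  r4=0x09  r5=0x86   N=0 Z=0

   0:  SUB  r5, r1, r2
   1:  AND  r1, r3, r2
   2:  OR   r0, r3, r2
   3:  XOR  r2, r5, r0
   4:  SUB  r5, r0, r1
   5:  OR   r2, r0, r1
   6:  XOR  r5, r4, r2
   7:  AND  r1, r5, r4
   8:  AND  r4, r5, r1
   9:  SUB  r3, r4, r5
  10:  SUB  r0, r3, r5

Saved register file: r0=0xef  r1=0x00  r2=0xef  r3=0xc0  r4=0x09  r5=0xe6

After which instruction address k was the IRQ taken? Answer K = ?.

K = 7

after  0: r0=0xd5 r1=0xe5 r2=0xaf r3=0xc0 r4=0x09 r5=0x36  N=0 Z=0
after  1: r0=0xd5 r1=0x80 r2=0xaf r3=0xc0 r4=0x09 r5=0x36  N=1 Z=0
after  2: r0=0xef r1=0x80 r2=0xaf r3=0xc0 r4=0x09 r5=0x36  N=1 Z=0
after  3: r0=0xef r1=0x80 r2=0xd9 r3=0xc0 r4=0x09 r5=0x36  N=1 Z=0
after  4: r0=0xef r1=0x80 r2=0xd9 r3=0xc0 r4=0x09 r5=0x6f  N=0 Z=0
after  5: r0=0xef r1=0x80 r2=0xef r3=0xc0 r4=0x09 r5=0x6f  N=1 Z=0
after  6: r0=0xef r1=0x80 r2=0xef r3=0xc0 r4=0x09 r5=0xe6  N=1 Z=0
after  7: r0=0xef r1=0x00 r2=0xef r3=0xc0 r4=0x09 r5=0xe6  N=0 Z=1
-- IRQ taken; context saved, return-PC = 8 --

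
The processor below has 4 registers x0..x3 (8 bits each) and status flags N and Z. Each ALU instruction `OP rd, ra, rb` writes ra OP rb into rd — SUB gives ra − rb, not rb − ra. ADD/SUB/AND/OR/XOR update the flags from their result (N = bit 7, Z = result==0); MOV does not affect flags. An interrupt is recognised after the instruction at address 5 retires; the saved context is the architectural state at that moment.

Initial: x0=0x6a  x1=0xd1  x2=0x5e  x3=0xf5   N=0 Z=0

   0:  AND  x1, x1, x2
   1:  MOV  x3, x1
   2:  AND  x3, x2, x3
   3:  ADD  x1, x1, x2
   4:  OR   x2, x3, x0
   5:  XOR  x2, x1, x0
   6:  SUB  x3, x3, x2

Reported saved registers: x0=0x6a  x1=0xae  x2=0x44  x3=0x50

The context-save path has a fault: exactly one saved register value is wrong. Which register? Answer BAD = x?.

after  0: x0=0x6a x1=0x50 x2=0x5e x3=0xf5  N=0 Z=0
after  1: x0=0x6a x1=0x50 x2=0x5e x3=0x50  N=0 Z=0
after  2: x0=0x6a x1=0x50 x2=0x5e x3=0x50  N=0 Z=0
after  3: x0=0x6a x1=0xae x2=0x5e x3=0x50  N=1 Z=0
after  4: x0=0x6a x1=0xae x2=0x7a x3=0x50  N=0 Z=0
after  5: x0=0x6a x1=0xae x2=0xc4 x3=0x50  N=1 Z=0
-- IRQ taken; context saved, return-PC = 6 --
mismatch: x2: reported 0x44 vs actual 0xc4

BAD = x2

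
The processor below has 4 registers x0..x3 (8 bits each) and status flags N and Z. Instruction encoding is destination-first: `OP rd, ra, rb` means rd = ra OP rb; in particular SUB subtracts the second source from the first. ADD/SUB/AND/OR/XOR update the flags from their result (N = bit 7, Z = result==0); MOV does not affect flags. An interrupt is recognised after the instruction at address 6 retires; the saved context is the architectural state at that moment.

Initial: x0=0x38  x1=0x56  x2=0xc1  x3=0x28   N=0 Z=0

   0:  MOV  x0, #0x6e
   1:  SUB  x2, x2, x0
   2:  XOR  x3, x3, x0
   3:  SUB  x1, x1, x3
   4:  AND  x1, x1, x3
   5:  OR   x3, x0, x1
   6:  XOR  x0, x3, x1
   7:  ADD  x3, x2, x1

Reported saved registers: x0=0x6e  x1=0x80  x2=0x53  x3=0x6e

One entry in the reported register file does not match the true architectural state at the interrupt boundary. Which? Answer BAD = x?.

BAD = x1

after  0: x0=0x6e x1=0x56 x2=0xc1 x3=0x28  N=0 Z=0
after  1: x0=0x6e x1=0x56 x2=0x53 x3=0x28  N=0 Z=0
after  2: x0=0x6e x1=0x56 x2=0x53 x3=0x46  N=0 Z=0
after  3: x0=0x6e x1=0x10 x2=0x53 x3=0x46  N=0 Z=0
after  4: x0=0x6e x1=0x00 x2=0x53 x3=0x46  N=0 Z=1
after  5: x0=0x6e x1=0x00 x2=0x53 x3=0x6e  N=0 Z=0
after  6: x0=0x6e x1=0x00 x2=0x53 x3=0x6e  N=0 Z=0
-- IRQ taken; context saved, return-PC = 7 --
mismatch: x1: reported 0x80 vs actual 0x00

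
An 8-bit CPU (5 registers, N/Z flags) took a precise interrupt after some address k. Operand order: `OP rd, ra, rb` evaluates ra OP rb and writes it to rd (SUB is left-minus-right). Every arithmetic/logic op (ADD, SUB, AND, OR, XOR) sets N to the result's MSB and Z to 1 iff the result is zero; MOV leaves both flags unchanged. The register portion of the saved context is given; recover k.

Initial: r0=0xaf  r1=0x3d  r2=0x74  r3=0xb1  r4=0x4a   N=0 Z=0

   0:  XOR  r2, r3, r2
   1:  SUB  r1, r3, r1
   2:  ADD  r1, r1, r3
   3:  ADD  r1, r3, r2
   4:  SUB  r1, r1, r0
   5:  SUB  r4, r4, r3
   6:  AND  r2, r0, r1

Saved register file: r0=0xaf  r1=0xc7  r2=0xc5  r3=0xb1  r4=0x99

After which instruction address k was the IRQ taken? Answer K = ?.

after  0: r0=0xaf r1=0x3d r2=0xc5 r3=0xb1 r4=0x4a  N=1 Z=0
after  1: r0=0xaf r1=0x74 r2=0xc5 r3=0xb1 r4=0x4a  N=0 Z=0
after  2: r0=0xaf r1=0x25 r2=0xc5 r3=0xb1 r4=0x4a  N=0 Z=0
after  3: r0=0xaf r1=0x76 r2=0xc5 r3=0xb1 r4=0x4a  N=0 Z=0
after  4: r0=0xaf r1=0xc7 r2=0xc5 r3=0xb1 r4=0x4a  N=1 Z=0
after  5: r0=0xaf r1=0xc7 r2=0xc5 r3=0xb1 r4=0x99  N=1 Z=0
-- IRQ taken; context saved, return-PC = 6 --

K = 5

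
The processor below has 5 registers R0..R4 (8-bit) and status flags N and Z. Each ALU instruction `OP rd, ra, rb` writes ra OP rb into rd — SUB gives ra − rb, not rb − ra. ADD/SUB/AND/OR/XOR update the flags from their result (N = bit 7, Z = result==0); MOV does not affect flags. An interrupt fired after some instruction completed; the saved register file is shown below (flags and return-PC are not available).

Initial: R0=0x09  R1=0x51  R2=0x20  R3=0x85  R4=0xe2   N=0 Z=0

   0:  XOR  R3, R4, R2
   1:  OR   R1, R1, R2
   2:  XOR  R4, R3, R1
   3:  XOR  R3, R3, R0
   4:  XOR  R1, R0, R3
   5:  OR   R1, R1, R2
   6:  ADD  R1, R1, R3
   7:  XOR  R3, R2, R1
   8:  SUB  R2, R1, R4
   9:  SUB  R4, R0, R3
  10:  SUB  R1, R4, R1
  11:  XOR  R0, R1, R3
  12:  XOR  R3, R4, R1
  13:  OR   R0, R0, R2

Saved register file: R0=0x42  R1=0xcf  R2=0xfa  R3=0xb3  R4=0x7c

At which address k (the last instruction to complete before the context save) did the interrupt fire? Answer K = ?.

K = 12

after  0: R0=0x09 R1=0x51 R2=0x20 R3=0xc2 R4=0xe2  N=1 Z=0
after  1: R0=0x09 R1=0x71 R2=0x20 R3=0xc2 R4=0xe2  N=0 Z=0
after  2: R0=0x09 R1=0x71 R2=0x20 R3=0xc2 R4=0xb3  N=1 Z=0
after  3: R0=0x09 R1=0x71 R2=0x20 R3=0xcb R4=0xb3  N=1 Z=0
after  4: R0=0x09 R1=0xc2 R2=0x20 R3=0xcb R4=0xb3  N=1 Z=0
after  5: R0=0x09 R1=0xe2 R2=0x20 R3=0xcb R4=0xb3  N=1 Z=0
after  6: R0=0x09 R1=0xad R2=0x20 R3=0xcb R4=0xb3  N=1 Z=0
after  7: R0=0x09 R1=0xad R2=0x20 R3=0x8d R4=0xb3  N=1 Z=0
after  8: R0=0x09 R1=0xad R2=0xfa R3=0x8d R4=0xb3  N=1 Z=0
after  9: R0=0x09 R1=0xad R2=0xfa R3=0x8d R4=0x7c  N=0 Z=0
after 10: R0=0x09 R1=0xcf R2=0xfa R3=0x8d R4=0x7c  N=1 Z=0
after 11: R0=0x42 R1=0xcf R2=0xfa R3=0x8d R4=0x7c  N=0 Z=0
after 12: R0=0x42 R1=0xcf R2=0xfa R3=0xb3 R4=0x7c  N=1 Z=0
-- IRQ taken; context saved, return-PC = 13 --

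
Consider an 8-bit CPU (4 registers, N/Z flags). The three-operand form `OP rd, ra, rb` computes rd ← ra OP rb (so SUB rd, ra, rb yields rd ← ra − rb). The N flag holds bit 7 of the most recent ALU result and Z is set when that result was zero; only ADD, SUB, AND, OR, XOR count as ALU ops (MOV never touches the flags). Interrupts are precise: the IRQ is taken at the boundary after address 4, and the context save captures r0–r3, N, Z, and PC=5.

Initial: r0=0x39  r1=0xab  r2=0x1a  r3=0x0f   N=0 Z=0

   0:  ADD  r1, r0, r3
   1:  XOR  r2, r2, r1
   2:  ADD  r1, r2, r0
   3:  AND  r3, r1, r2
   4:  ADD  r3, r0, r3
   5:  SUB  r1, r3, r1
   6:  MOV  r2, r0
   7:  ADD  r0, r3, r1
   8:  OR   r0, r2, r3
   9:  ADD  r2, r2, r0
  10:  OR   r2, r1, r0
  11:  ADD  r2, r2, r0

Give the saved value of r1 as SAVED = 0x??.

SAVED = 0x8b

after  0: r0=0x39 r1=0x48 r2=0x1a r3=0x0f  N=0 Z=0
after  1: r0=0x39 r1=0x48 r2=0x52 r3=0x0f  N=0 Z=0
after  2: r0=0x39 r1=0x8b r2=0x52 r3=0x0f  N=1 Z=0
after  3: r0=0x39 r1=0x8b r2=0x52 r3=0x02  N=0 Z=0
after  4: r0=0x39 r1=0x8b r2=0x52 r3=0x3b  N=0 Z=0
-- IRQ taken; context saved, return-PC = 5 --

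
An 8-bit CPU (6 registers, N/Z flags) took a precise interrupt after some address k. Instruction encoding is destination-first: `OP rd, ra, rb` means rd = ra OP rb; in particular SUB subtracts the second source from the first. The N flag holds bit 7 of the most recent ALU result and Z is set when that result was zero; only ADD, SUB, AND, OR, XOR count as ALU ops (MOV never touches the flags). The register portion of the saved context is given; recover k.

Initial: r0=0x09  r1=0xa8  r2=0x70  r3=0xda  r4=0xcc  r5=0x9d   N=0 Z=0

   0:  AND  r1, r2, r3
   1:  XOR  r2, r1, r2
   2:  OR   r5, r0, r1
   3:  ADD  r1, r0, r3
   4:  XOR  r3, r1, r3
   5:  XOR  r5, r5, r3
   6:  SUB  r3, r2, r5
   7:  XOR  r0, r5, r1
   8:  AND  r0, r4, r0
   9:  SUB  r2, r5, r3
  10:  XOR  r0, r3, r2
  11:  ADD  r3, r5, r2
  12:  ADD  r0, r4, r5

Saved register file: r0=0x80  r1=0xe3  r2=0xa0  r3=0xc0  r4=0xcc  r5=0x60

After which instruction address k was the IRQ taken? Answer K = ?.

K = 9

after  0: r0=0x09 r1=0x50 r2=0x70 r3=0xda r4=0xcc r5=0x9d  N=0 Z=0
after  1: r0=0x09 r1=0x50 r2=0x20 r3=0xda r4=0xcc r5=0x9d  N=0 Z=0
after  2: r0=0x09 r1=0x50 r2=0x20 r3=0xda r4=0xcc r5=0x59  N=0 Z=0
after  3: r0=0x09 r1=0xe3 r2=0x20 r3=0xda r4=0xcc r5=0x59  N=1 Z=0
after  4: r0=0x09 r1=0xe3 r2=0x20 r3=0x39 r4=0xcc r5=0x59  N=0 Z=0
after  5: r0=0x09 r1=0xe3 r2=0x20 r3=0x39 r4=0xcc r5=0x60  N=0 Z=0
after  6: r0=0x09 r1=0xe3 r2=0x20 r3=0xc0 r4=0xcc r5=0x60  N=1 Z=0
after  7: r0=0x83 r1=0xe3 r2=0x20 r3=0xc0 r4=0xcc r5=0x60  N=1 Z=0
after  8: r0=0x80 r1=0xe3 r2=0x20 r3=0xc0 r4=0xcc r5=0x60  N=1 Z=0
after  9: r0=0x80 r1=0xe3 r2=0xa0 r3=0xc0 r4=0xcc r5=0x60  N=1 Z=0
-- IRQ taken; context saved, return-PC = 10 --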